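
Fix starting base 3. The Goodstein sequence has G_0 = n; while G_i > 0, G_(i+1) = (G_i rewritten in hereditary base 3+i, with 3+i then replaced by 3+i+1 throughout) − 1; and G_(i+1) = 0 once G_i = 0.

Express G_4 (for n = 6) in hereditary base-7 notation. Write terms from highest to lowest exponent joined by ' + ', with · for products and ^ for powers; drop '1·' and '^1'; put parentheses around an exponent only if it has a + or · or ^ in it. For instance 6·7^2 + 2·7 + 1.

7

step 0: 6 = 2·3; sub 4 for 3: 2·4; = 8; G_1 = 8−1 = 7
step 1: 7 = 4 + 3; sub 5 for 4: 5 + 3; = 8; G_2 = 8−1 = 7
step 2: 7 = 5 + 2; sub 6 for 5: 6 + 2; = 8; G_3 = 8−1 = 7
step 3: 7 = 6 + 1; sub 7 for 6: 7 + 1; = 8; G_4 = 8−1 = 7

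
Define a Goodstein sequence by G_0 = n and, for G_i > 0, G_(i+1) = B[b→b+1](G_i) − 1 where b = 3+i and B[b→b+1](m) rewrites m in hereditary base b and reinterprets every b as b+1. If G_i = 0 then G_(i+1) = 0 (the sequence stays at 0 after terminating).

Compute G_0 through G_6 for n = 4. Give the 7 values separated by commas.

4, 4, 4, 3, 2, 1, 0

(0) 4|_3 = 3 + 1 ↦ 4 + 1|_4 = 5 ⇒ 4
(1) 4|_4 = 4 ↦ 5|_5 = 5 ⇒ 4
(2) 4|_5 = 4 ↦ 4|_6 = 4 ⇒ 3
(3) 3|_6 = 3 ↦ 3|_7 = 3 ⇒ 2
(4) 2|_7 = 2 ↦ 2|_8 = 2 ⇒ 1
(5) 1|_8 = 1 ↦ 1|_9 = 1 ⇒ 0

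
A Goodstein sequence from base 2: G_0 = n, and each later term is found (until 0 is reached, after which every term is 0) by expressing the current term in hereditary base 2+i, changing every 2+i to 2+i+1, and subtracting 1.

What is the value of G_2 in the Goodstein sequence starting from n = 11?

(0) 11|_2 = 2^(2 + 1) + 2 + 1 ↦ 3^(3 + 1) + 3 + 1|_3 = 85 ⇒ 84
(1) 84|_3 = 3^(3 + 1) + 3 ↦ 4^(4 + 1) + 4|_4 = 1028 ⇒ 1027
(2) 1027|_4 = 4^(4 + 1) + 3 ↦ 5^(5 + 1) + 3|_5 = 15628 ⇒ 15627

1027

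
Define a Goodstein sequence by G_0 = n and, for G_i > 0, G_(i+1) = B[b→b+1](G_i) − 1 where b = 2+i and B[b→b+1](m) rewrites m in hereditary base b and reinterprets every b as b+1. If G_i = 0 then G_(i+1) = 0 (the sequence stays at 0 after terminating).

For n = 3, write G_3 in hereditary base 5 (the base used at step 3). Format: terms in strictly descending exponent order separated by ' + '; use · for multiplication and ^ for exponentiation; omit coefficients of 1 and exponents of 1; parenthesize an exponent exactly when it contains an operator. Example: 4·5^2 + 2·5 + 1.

base 2: 3 = 2 + 1; at 3: 3 + 1 = 4; next = 3
base 3: 3 = 3; at 4: 4 = 4; next = 3
base 4: 3 = 3; at 5: 3 = 3; next = 2
base 5: 2 = 2; at 6: 2 = 2; next = 1

2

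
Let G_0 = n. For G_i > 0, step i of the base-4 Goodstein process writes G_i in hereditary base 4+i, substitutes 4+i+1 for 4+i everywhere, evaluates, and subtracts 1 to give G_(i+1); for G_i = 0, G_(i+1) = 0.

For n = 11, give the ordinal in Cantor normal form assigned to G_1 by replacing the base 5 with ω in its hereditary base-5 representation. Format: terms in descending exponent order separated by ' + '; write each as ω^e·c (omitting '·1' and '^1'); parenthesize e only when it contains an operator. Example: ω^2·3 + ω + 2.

ω·2 + 2

step 0: 11 = 2·4 + 3; sub 5 for 4: 2·5 + 3; = 13; G_1 = 13−1 = 12
step 1: 12 = 2·5 + 2; sub 6 for 5: 2·6 + 2; = 14; G_2 = 14−1 = 13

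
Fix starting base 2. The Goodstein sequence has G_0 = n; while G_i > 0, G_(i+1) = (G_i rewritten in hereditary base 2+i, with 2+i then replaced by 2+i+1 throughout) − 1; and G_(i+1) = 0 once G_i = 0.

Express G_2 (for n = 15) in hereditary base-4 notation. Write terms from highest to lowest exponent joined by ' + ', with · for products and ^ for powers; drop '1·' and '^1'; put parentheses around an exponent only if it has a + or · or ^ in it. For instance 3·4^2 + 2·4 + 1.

15 —HB2→ 2^(2 + 1) + 2^2 + 2 + 1 —bump→ 3^(3 + 1) + 3^3 + 3 + 1 = 112 —(−1)→ 111
111 —HB3→ 3^(3 + 1) + 3^3 + 3 —bump→ 4^(4 + 1) + 4^4 + 4 = 1284 —(−1)→ 1283

4^(4 + 1) + 4^4 + 3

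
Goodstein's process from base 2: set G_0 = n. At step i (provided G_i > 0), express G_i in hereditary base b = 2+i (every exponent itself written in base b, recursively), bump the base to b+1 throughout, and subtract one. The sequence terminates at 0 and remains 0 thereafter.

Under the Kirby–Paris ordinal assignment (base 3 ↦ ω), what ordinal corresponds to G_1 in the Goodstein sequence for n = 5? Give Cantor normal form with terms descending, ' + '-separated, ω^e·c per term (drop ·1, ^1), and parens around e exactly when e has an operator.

(0) 5|_2 = 2^2 + 1 ↦ 3^3 + 1|_3 = 28 ⇒ 27
(1) 27|_3 = 3^3 ↦ 4^4|_4 = 256 ⇒ 255

ω^ω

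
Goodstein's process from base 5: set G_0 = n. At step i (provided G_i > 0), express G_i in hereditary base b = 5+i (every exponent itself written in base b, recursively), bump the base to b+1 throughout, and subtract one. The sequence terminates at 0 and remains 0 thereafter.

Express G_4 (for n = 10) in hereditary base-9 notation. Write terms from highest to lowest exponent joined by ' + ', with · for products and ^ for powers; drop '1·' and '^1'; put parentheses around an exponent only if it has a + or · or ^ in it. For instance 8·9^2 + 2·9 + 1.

(0) 10|_5 = 2·5 ↦ 2·6|_6 = 12 ⇒ 11
(1) 11|_6 = 6 + 5 ↦ 7 + 5|_7 = 12 ⇒ 11
(2) 11|_7 = 7 + 4 ↦ 8 + 4|_8 = 12 ⇒ 11
(3) 11|_8 = 8 + 3 ↦ 9 + 3|_9 = 12 ⇒ 11
(4) 11|_9 = 9 + 2 ↦ 10 + 2|_10 = 12 ⇒ 11

9 + 2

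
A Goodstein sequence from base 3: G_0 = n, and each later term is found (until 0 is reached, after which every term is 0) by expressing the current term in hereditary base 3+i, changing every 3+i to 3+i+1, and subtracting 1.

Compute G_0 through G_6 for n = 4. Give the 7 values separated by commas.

base 3: 4 = 3 + 1; at 4: 4 + 1 = 5; next = 4
base 4: 4 = 4; at 5: 5 = 5; next = 4
base 5: 4 = 4; at 6: 4 = 4; next = 3
base 6: 3 = 3; at 7: 3 = 3; next = 2
base 7: 2 = 2; at 8: 2 = 2; next = 1
base 8: 1 = 1; at 9: 1 = 1; next = 0

4, 4, 4, 3, 2, 1, 0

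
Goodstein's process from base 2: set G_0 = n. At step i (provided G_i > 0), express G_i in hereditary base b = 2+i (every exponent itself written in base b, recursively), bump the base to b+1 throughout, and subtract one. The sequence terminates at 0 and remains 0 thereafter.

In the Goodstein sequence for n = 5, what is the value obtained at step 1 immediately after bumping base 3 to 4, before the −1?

256

G_0 = 5. HB_2(5) = 2^2 + 1. Bump = 28. G_1 = 27.
G_1 = 27. HB_3(27) = 3^3. Bump = 256. G_2 = 255.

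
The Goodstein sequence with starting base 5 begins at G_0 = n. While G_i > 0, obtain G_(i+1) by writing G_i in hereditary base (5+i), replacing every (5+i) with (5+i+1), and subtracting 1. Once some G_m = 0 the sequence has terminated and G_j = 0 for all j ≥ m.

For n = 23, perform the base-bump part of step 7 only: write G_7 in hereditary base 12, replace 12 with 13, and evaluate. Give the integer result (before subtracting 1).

G_0=23  [base 5] 4·5 + 3  →[5↦6]→  4·6 + 3 = 27  −1 ⇒ G_1=26
G_1=26  [base 6] 4·6 + 2  →[6↦7]→  4·7 + 2 = 30  −1 ⇒ G_2=29
G_2=29  [base 7] 4·7 + 1  →[7↦8]→  4·8 + 1 = 33  −1 ⇒ G_3=32
G_3=32  [base 8] 4·8  →[8↦9]→  4·9 = 36  −1 ⇒ G_4=35
G_4=35  [base 9] 3·9 + 8  →[9↦10]→  3·10 + 8 = 38  −1 ⇒ G_5=37
G_5=37  [base 10] 3·10 + 7  →[10↦11]→  3·11 + 7 = 40  −1 ⇒ G_6=39
G_6=39  [base 11] 3·11 + 6  →[11↦12]→  3·12 + 6 = 42  −1 ⇒ G_7=41

44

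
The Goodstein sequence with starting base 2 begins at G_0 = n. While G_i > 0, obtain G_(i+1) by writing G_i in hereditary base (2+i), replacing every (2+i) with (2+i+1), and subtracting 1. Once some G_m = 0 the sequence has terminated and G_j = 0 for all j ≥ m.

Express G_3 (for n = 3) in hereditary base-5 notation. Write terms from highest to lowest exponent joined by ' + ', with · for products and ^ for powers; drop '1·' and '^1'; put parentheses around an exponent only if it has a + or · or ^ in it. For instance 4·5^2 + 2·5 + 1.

2

3 —HB2→ 2 + 1 —bump→ 3 + 1 = 4 —(−1)→ 3
3 —HB3→ 3 —bump→ 4 = 4 —(−1)→ 3
3 —HB4→ 3 —bump→ 3 = 3 —(−1)→ 2
2 —HB5→ 2 —bump→ 2 = 2 —(−1)→ 1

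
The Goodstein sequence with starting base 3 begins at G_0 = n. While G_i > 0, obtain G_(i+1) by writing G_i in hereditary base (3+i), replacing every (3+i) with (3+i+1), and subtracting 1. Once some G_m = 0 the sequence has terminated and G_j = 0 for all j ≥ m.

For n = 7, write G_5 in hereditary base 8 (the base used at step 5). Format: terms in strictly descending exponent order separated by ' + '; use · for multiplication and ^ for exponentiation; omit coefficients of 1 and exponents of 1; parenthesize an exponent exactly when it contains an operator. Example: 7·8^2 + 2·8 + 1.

[0] 7 ≡ 2·3 + 1 (base 3). Lift 4: 9. −1: 8.
[1] 8 ≡ 2·4 (base 4). Lift 5: 10. −1: 9.
[2] 9 ≡ 5 + 4 (base 5). Lift 6: 10. −1: 9.
[3] 9 ≡ 6 + 3 (base 6). Lift 7: 10. −1: 9.
[4] 9 ≡ 7 + 2 (base 7). Lift 8: 10. −1: 9.
[5] 9 ≡ 8 + 1 (base 8). Lift 9: 10. −1: 9.

8 + 1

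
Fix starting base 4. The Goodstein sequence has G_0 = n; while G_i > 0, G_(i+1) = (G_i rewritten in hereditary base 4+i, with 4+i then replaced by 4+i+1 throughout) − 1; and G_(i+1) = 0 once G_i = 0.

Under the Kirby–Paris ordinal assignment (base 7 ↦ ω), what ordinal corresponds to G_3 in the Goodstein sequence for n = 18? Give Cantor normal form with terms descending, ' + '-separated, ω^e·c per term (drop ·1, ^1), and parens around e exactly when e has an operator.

(0) 18|_4 = 4^2 + 2 ↦ 5^2 + 2|_5 = 27 ⇒ 26
(1) 26|_5 = 5^2 + 1 ↦ 6^2 + 1|_6 = 37 ⇒ 36
(2) 36|_6 = 6^2 ↦ 7^2|_7 = 49 ⇒ 48

ω·6 + 6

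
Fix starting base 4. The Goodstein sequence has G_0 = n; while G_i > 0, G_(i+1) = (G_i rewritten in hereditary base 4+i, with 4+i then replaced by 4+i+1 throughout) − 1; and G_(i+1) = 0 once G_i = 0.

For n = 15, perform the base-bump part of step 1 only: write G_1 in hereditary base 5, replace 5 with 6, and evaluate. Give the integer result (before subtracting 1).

20

i=0: 15 = 3·4 + 3 (b=4); 4→5: 3·5 + 3 = 18; 18−1 = 17
i=1: 17 = 3·5 + 2 (b=5); 5→6: 3·6 + 2 = 20; 20−1 = 19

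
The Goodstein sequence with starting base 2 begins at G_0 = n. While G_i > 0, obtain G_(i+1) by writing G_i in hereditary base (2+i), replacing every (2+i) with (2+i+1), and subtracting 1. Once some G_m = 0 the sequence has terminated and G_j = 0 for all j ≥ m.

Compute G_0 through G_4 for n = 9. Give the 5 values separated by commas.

9, 81, 1023, 9842, 140743

step 0: 9 = 2^(2 + 1) + 1; sub 3 for 2: 3^(3 + 1) + 1; = 82; G_1 = 82−1 = 81
step 1: 81 = 3^(3 + 1); sub 4 for 3: 4^(4 + 1); = 1024; G_2 = 1024−1 = 1023
step 2: 1023 = 3·4^4 + 3·4^3 + 3·4^2 + 3·4 + 3; sub 5 for 4: 3·5^5 + 3·5^3 + 3·5^2 + 3·5 + 3; = 9843; G_3 = 9843−1 = 9842
step 3: 9842 = 3·5^5 + 3·5^3 + 3·5^2 + 3·5 + 2; sub 6 for 5: 3·6^6 + 3·6^3 + 3·6^2 + 3·6 + 2; = 140744; G_4 = 140744−1 = 140743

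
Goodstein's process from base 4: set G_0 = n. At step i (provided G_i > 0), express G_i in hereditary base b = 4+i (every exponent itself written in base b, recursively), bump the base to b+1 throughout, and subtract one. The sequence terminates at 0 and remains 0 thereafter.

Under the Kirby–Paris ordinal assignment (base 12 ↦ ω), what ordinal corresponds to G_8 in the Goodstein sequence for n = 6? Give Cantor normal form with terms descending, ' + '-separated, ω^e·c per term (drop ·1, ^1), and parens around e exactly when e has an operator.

step 0: 6 = 4 + 2; sub 5 for 4: 5 + 2; = 7; G_1 = 7−1 = 6
step 1: 6 = 5 + 1; sub 6 for 5: 6 + 1; = 7; G_2 = 7−1 = 6
step 2: 6 = 6; sub 7 for 6: 7; = 7; G_3 = 7−1 = 6
step 3: 6 = 6; sub 8 for 7: 6; = 6; G_4 = 6−1 = 5
step 4: 5 = 5; sub 9 for 8: 5; = 5; G_5 = 5−1 = 4
step 5: 4 = 4; sub 10 for 9: 4; = 4; G_6 = 4−1 = 3
step 6: 3 = 3; sub 11 for 10: 3; = 3; G_7 = 3−1 = 2
step 7: 2 = 2; sub 12 for 11: 2; = 2; G_8 = 2−1 = 1
step 8: 1 = 1; sub 13 for 12: 1; = 1; G_9 = 1−1 = 0

1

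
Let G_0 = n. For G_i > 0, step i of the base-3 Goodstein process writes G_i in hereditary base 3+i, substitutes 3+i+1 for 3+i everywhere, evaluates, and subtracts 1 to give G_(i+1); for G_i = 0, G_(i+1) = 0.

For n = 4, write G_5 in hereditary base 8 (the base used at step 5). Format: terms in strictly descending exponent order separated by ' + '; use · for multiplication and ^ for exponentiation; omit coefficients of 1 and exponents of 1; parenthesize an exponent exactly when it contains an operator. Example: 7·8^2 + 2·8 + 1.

1

base 3: 4 = 3 + 1; at 4: 4 + 1 = 5; next = 4
base 4: 4 = 4; at 5: 5 = 5; next = 4
base 5: 4 = 4; at 6: 4 = 4; next = 3
base 6: 3 = 3; at 7: 3 = 3; next = 2
base 7: 2 = 2; at 8: 2 = 2; next = 1
base 8: 1 = 1; at 9: 1 = 1; next = 0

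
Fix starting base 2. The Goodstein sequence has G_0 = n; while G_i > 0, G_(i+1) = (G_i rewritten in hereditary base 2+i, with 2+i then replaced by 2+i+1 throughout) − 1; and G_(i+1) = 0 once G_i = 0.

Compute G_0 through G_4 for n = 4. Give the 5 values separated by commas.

4, 26, 41, 60, 83

base 2: 4 = 2^2; at 3: 3^3 = 27; next = 26
base 3: 26 = 2·3^2 + 2·3 + 2; at 4: 2·4^2 + 2·4 + 2 = 42; next = 41
base 4: 41 = 2·4^2 + 2·4 + 1; at 5: 2·5^2 + 2·5 + 1 = 61; next = 60
base 5: 60 = 2·5^2 + 2·5; at 6: 2·6^2 + 2·6 = 84; next = 83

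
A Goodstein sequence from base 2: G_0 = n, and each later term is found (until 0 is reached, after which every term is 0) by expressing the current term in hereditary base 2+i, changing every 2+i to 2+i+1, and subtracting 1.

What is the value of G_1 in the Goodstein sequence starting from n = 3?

3

G_0=3  [base 2] 2 + 1  →[2↦3]→  3 + 1 = 4  −1 ⇒ G_1=3
G_1=3  [base 3] 3  →[3↦4]→  4 = 4  −1 ⇒ G_2=3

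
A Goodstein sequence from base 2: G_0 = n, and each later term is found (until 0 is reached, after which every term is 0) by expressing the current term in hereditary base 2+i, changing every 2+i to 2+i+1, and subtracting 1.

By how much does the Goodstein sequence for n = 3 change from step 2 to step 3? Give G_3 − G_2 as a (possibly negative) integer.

step 0: 3 = 2 + 1; sub 3 for 2: 3 + 1; = 4; G_1 = 4−1 = 3
step 1: 3 = 3; sub 4 for 3: 4; = 4; G_2 = 4−1 = 3
step 2: 3 = 3; sub 5 for 4: 3; = 3; G_3 = 3−1 = 2

-1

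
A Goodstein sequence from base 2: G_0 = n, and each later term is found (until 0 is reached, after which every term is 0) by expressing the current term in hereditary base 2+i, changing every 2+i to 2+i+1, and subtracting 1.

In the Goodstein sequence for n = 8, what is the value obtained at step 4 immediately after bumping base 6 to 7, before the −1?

i=0: 8 = 2^(2 + 1) (b=2); 2→3: 3^(3 + 1) = 81; 81−1 = 80
i=1: 80 = 2·3^3 + 2·3^2 + 2·3 + 2 (b=3); 3→4: 2·4^4 + 2·4^2 + 2·4 + 2 = 554; 554−1 = 553
i=2: 553 = 2·4^4 + 2·4^2 + 2·4 + 1 (b=4); 4→5: 2·5^5 + 2·5^2 + 2·5 + 1 = 6311; 6311−1 = 6310
i=3: 6310 = 2·5^5 + 2·5^2 + 2·5 (b=5); 5→6: 2·6^6 + 2·6^2 + 2·6 = 93396; 93396−1 = 93395
i=4: 93395 = 2·6^6 + 2·6^2 + 6 + 5 (b=6); 6→7: 2·7^7 + 2·7^2 + 7 + 5 = 1647196; 1647196−1 = 1647195

1647196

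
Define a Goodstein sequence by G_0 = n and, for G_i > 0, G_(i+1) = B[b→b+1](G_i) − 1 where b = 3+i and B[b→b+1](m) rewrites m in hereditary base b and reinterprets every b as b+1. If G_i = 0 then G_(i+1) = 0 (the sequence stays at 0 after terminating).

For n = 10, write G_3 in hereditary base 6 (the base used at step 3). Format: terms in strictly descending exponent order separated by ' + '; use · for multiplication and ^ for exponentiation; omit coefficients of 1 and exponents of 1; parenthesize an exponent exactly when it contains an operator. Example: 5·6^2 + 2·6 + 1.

4·6 + 3

G_0=10  [base 3] 3^2 + 1  →[3↦4]→  4^2 + 1 = 17  −1 ⇒ G_1=16
G_1=16  [base 4] 4^2  →[4↦5]→  5^2 = 25  −1 ⇒ G_2=24
G_2=24  [base 5] 4·5 + 4  →[5↦6]→  4·6 + 4 = 28  −1 ⇒ G_3=27
G_3=27  [base 6] 4·6 + 3  →[6↦7]→  4·7 + 3 = 31  −1 ⇒ G_4=30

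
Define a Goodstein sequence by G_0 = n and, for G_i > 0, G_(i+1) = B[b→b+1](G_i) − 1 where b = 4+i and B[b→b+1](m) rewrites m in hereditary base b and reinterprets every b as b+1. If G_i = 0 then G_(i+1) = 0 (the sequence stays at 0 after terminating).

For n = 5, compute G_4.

3

step 0: 5 = 4 + 1; sub 5 for 4: 5 + 1; = 6; G_1 = 6−1 = 5
step 1: 5 = 5; sub 6 for 5: 6; = 6; G_2 = 6−1 = 5
step 2: 5 = 5; sub 7 for 6: 5; = 5; G_3 = 5−1 = 4
step 3: 4 = 4; sub 8 for 7: 4; = 4; G_4 = 4−1 = 3
step 4: 3 = 3; sub 9 for 8: 3; = 3; G_5 = 3−1 = 2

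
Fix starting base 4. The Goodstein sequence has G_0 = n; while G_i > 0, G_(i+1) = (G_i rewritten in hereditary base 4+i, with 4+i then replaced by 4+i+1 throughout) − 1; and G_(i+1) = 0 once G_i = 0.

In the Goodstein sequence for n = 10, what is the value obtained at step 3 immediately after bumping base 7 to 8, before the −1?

[0] 10 ≡ 2·4 + 2 (base 4). Lift 5: 12. −1: 11.
[1] 11 ≡ 2·5 + 1 (base 5). Lift 6: 13. −1: 12.
[2] 12 ≡ 2·6 (base 6). Lift 7: 14. −1: 13.
[3] 13 ≡ 7 + 6 (base 7). Lift 8: 14. −1: 13.

14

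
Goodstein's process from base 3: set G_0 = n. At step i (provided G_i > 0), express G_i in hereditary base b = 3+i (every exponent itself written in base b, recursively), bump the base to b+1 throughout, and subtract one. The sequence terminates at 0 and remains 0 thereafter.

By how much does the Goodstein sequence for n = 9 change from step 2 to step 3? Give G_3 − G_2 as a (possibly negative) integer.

2

base 3: 9 = 3^2; at 4: 4^2 = 16; next = 15
base 4: 15 = 3·4 + 3; at 5: 3·5 + 3 = 18; next = 17
base 5: 17 = 3·5 + 2; at 6: 3·6 + 2 = 20; next = 19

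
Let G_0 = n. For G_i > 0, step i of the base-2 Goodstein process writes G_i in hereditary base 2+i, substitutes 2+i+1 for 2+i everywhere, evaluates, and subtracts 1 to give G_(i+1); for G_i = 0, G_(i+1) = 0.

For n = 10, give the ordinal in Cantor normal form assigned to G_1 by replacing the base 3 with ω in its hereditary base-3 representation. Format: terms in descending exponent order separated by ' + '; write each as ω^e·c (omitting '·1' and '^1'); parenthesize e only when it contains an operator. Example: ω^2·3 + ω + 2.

base 2: 10 = 2^(2 + 1) + 2; at 3: 3^(3 + 1) + 3 = 84; next = 83
base 3: 83 = 3^(3 + 1) + 2; at 4: 4^(4 + 1) + 2 = 1026; next = 1025

ω^(ω + 1) + 2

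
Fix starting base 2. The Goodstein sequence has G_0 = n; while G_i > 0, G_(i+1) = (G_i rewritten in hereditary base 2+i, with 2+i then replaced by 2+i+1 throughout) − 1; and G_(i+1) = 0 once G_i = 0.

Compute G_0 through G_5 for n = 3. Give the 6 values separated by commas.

[0] 3 ≡ 2 + 1 (base 2). Lift 3: 4. −1: 3.
[1] 3 ≡ 3 (base 3). Lift 4: 4. −1: 3.
[2] 3 ≡ 3 (base 4). Lift 5: 3. −1: 2.
[3] 2 ≡ 2 (base 5). Lift 6: 2. −1: 1.
[4] 1 ≡ 1 (base 6). Lift 7: 1. −1: 0.

3, 3, 3, 2, 1, 0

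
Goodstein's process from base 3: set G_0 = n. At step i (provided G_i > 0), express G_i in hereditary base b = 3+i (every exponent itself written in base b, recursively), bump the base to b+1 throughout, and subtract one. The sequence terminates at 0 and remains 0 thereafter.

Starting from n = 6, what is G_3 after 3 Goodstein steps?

7

6 —HB3→ 2·3 —bump→ 2·4 = 8 —(−1)→ 7
7 —HB4→ 4 + 3 —bump→ 5 + 3 = 8 —(−1)→ 7
7 —HB5→ 5 + 2 —bump→ 6 + 2 = 8 —(−1)→ 7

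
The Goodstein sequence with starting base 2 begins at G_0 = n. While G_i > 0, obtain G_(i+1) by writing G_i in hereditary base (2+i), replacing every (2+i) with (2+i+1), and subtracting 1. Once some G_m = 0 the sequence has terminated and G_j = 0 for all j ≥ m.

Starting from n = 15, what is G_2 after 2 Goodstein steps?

base 2: 15 = 2^(2 + 1) + 2^2 + 2 + 1; at 3: 3^(3 + 1) + 3^3 + 3 + 1 = 112; next = 111
base 3: 111 = 3^(3 + 1) + 3^3 + 3; at 4: 4^(4 + 1) + 4^4 + 4 = 1284; next = 1283
base 4: 1283 = 4^(4 + 1) + 4^4 + 3; at 5: 5^(5 + 1) + 5^5 + 3 = 18753; next = 18752

1283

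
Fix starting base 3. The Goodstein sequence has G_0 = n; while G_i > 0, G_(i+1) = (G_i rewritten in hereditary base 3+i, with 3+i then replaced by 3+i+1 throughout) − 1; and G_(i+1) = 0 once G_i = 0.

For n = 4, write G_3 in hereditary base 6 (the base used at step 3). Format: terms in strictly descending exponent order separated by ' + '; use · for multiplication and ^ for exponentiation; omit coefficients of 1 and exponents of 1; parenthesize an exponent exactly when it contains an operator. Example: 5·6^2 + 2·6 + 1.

3

4 —HB3→ 3 + 1 —bump→ 4 + 1 = 5 —(−1)→ 4
4 —HB4→ 4 —bump→ 5 = 5 —(−1)→ 4
4 —HB5→ 4 —bump→ 4 = 4 —(−1)→ 3
3 —HB6→ 3 —bump→ 3 = 3 —(−1)→ 2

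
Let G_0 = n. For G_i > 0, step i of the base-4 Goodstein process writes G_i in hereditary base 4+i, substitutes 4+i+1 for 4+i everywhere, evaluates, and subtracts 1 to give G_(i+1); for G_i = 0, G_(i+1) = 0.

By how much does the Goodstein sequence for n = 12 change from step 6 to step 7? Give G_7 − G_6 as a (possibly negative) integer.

0

G_0=12  [base 4] 3·4  →[4↦5]→  3·5 = 15  −1 ⇒ G_1=14
G_1=14  [base 5] 2·5 + 4  →[5↦6]→  2·6 + 4 = 16  −1 ⇒ G_2=15
G_2=15  [base 6] 2·6 + 3  →[6↦7]→  2·7 + 3 = 17  −1 ⇒ G_3=16
G_3=16  [base 7] 2·7 + 2  →[7↦8]→  2·8 + 2 = 18  −1 ⇒ G_4=17
G_4=17  [base 8] 2·8 + 1  →[8↦9]→  2·9 + 1 = 19  −1 ⇒ G_5=18
G_5=18  [base 9] 2·9  →[9↦10]→  2·10 = 20  −1 ⇒ G_6=19
G_6=19  [base 10] 10 + 9  →[10↦11]→  11 + 9 = 20  −1 ⇒ G_7=19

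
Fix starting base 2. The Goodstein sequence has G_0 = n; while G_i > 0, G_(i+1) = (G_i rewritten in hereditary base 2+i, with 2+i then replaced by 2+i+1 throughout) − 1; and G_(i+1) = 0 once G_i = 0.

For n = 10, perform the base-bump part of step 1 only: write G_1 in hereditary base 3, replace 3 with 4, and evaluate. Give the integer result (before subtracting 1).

1026

G_0=10  [base 2] 2^(2 + 1) + 2  →[2↦3]→  3^(3 + 1) + 3 = 84  −1 ⇒ G_1=83
G_1=83  [base 3] 3^(3 + 1) + 2  →[3↦4]→  4^(4 + 1) + 2 = 1026  −1 ⇒ G_2=1025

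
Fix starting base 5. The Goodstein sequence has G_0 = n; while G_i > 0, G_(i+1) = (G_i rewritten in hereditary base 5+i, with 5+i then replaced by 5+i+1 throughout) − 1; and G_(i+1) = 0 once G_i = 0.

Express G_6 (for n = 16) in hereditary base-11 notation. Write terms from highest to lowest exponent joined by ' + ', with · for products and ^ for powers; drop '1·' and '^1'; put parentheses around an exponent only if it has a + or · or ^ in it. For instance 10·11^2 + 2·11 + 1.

16 —HB5→ 3·5 + 1 —bump→ 3·6 + 1 = 19 —(−1)→ 18
18 —HB6→ 3·6 —bump→ 3·7 = 21 —(−1)→ 20
20 —HB7→ 2·7 + 6 —bump→ 2·8 + 6 = 22 —(−1)→ 21
21 —HB8→ 2·8 + 5 —bump→ 2·9 + 5 = 23 —(−1)→ 22
22 —HB9→ 2·9 + 4 —bump→ 2·10 + 4 = 24 —(−1)→ 23
23 —HB10→ 2·10 + 3 —bump→ 2·11 + 3 = 25 —(−1)→ 24

2·11 + 2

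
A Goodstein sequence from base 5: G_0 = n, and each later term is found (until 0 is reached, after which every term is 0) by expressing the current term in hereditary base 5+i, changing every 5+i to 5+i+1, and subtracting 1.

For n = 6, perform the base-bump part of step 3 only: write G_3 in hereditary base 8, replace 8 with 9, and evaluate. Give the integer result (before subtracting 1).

5

[0] 6 ≡ 5 + 1 (base 5). Lift 6: 7. −1: 6.
[1] 6 ≡ 6 (base 6). Lift 7: 7. −1: 6.
[2] 6 ≡ 6 (base 7). Lift 8: 6. −1: 5.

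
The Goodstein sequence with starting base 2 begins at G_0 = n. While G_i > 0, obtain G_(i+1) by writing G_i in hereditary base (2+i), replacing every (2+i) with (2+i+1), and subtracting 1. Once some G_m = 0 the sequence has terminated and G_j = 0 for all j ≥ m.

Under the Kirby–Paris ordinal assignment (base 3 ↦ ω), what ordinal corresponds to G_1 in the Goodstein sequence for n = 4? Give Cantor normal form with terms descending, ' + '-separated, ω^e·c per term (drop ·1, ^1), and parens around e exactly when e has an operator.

4 —HB2→ 2^2 —bump→ 3^3 = 27 —(−1)→ 26
26 —HB3→ 2·3^2 + 2·3 + 2 —bump→ 2·4^2 + 2·4 + 2 = 42 —(−1)→ 41

ω^2·2 + ω·2 + 2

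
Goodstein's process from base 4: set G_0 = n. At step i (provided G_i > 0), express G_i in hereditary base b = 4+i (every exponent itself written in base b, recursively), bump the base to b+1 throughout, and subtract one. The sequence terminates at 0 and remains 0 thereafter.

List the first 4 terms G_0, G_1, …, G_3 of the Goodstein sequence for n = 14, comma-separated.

14, 16, 18, 20

step 0: 14 = 3·4 + 2; sub 5 for 4: 3·5 + 2; = 17; G_1 = 17−1 = 16
step 1: 16 = 3·5 + 1; sub 6 for 5: 3·6 + 1; = 19; G_2 = 19−1 = 18
step 2: 18 = 3·6; sub 7 for 6: 3·7; = 21; G_3 = 21−1 = 20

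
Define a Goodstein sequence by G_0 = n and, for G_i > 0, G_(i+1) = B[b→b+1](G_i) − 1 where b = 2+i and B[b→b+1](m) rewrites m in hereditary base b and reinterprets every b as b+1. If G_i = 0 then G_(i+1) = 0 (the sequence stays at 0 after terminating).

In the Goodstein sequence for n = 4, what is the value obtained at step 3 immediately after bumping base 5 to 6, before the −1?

84

step 0: 4 = 2^2; sub 3 for 2: 3^3; = 27; G_1 = 27−1 = 26
step 1: 26 = 2·3^2 + 2·3 + 2; sub 4 for 3: 2·4^2 + 2·4 + 2; = 42; G_2 = 42−1 = 41
step 2: 41 = 2·4^2 + 2·4 + 1; sub 5 for 4: 2·5^2 + 2·5 + 1; = 61; G_3 = 61−1 = 60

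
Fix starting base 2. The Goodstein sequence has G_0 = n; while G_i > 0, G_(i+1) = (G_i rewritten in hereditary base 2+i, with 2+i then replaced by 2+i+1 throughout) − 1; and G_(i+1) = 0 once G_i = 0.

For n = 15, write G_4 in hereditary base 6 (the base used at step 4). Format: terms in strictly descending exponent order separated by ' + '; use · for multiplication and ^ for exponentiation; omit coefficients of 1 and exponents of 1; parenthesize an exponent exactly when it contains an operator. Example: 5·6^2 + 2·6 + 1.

6^(6 + 1) + 6^6 + 1

i=0: 15 = 2^(2 + 1) + 2^2 + 2 + 1 (b=2); 2→3: 3^(3 + 1) + 3^3 + 3 + 1 = 112; 112−1 = 111
i=1: 111 = 3^(3 + 1) + 3^3 + 3 (b=3); 3→4: 4^(4 + 1) + 4^4 + 4 = 1284; 1284−1 = 1283
i=2: 1283 = 4^(4 + 1) + 4^4 + 3 (b=4); 4→5: 5^(5 + 1) + 5^5 + 3 = 18753; 18753−1 = 18752
i=3: 18752 = 5^(5 + 1) + 5^5 + 2 (b=5); 5→6: 6^(6 + 1) + 6^6 + 2 = 326594; 326594−1 = 326593
i=4: 326593 = 6^(6 + 1) + 6^6 + 1 (b=6); 6→7: 7^(7 + 1) + 7^7 + 1 = 6588345; 6588345−1 = 6588344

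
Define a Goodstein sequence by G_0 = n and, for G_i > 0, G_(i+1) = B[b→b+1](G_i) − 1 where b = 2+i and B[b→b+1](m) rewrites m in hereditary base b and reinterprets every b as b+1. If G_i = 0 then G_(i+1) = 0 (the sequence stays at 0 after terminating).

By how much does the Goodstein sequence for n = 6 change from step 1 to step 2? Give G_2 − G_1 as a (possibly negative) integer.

base 2: 6 = 2^2 + 2; at 3: 3^3 + 3 = 30; next = 29
base 3: 29 = 3^3 + 2; at 4: 4^4 + 2 = 258; next = 257

228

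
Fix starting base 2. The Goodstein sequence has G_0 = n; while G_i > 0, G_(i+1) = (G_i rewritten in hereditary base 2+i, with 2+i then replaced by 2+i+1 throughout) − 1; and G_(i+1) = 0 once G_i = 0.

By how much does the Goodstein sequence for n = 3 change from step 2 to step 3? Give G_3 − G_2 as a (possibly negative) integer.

G_0=3  [base 2] 2 + 1  →[2↦3]→  3 + 1 = 4  −1 ⇒ G_1=3
G_1=3  [base 3] 3  →[3↦4]→  4 = 4  −1 ⇒ G_2=3
G_2=3  [base 4] 3  →[4↦5]→  3 = 3  −1 ⇒ G_3=2

-1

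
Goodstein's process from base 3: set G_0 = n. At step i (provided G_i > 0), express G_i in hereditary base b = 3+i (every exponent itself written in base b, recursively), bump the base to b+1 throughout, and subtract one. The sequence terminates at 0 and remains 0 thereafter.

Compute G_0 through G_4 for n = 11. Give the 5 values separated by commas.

i=0: 11 = 3^2 + 2 (b=3); 3→4: 4^2 + 2 = 18; 18−1 = 17
i=1: 17 = 4^2 + 1 (b=4); 4→5: 5^2 + 1 = 26; 26−1 = 25
i=2: 25 = 5^2 (b=5); 5→6: 6^2 = 36; 36−1 = 35
i=3: 35 = 5·6 + 5 (b=6); 6→7: 5·7 + 5 = 40; 40−1 = 39

11, 17, 25, 35, 39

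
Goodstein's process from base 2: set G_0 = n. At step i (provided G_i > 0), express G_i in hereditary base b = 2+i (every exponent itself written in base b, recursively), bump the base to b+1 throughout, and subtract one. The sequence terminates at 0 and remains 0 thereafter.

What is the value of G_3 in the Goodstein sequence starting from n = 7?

[0] 7 ≡ 2^2 + 2 + 1 (base 2). Lift 3: 31. −1: 30.
[1] 30 ≡ 3^3 + 3 (base 3). Lift 4: 260. −1: 259.
[2] 259 ≡ 4^4 + 3 (base 4). Lift 5: 3128. −1: 3127.
[3] 3127 ≡ 5^5 + 2 (base 5). Lift 6: 46658. −1: 46657.

3127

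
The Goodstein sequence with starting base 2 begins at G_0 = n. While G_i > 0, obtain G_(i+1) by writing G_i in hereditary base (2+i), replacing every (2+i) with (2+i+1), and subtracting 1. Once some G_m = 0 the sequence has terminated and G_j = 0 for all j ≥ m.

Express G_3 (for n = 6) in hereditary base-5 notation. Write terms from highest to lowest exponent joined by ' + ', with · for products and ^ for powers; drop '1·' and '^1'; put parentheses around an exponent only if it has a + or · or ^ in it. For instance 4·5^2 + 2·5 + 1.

5^5

step 0: 6 = 2^2 + 2; sub 3 for 2: 3^3 + 3; = 30; G_1 = 30−1 = 29
step 1: 29 = 3^3 + 2; sub 4 for 3: 4^4 + 2; = 258; G_2 = 258−1 = 257
step 2: 257 = 4^4 + 1; sub 5 for 4: 5^5 + 1; = 3126; G_3 = 3126−1 = 3125
step 3: 3125 = 5^5; sub 6 for 5: 6^6; = 46656; G_4 = 46656−1 = 46655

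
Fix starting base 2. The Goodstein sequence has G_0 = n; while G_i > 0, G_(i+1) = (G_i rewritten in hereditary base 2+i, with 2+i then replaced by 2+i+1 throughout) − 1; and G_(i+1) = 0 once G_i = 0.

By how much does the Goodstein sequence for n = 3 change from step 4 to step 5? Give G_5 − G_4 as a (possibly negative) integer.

3 —HB2→ 2 + 1 —bump→ 3 + 1 = 4 —(−1)→ 3
3 —HB3→ 3 —bump→ 4 = 4 —(−1)→ 3
3 —HB4→ 3 —bump→ 3 = 3 —(−1)→ 2
2 —HB5→ 2 —bump→ 2 = 2 —(−1)→ 1
1 —HB6→ 1 —bump→ 1 = 1 —(−1)→ 0

-1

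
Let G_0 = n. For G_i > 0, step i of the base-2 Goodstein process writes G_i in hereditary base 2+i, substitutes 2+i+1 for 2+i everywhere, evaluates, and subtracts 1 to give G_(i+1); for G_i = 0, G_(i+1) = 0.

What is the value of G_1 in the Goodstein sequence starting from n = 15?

111

i=0: 15 = 2^(2 + 1) + 2^2 + 2 + 1 (b=2); 2→3: 3^(3 + 1) + 3^3 + 3 + 1 = 112; 112−1 = 111
i=1: 111 = 3^(3 + 1) + 3^3 + 3 (b=3); 3→4: 4^(4 + 1) + 4^4 + 4 = 1284; 1284−1 = 1283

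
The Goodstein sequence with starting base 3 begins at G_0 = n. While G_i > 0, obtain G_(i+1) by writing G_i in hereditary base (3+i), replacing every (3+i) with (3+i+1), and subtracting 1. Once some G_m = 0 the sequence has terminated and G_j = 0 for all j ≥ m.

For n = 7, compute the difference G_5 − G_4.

G_0 = 7. HB_3(7) = 2·3 + 1. Bump = 9. G_1 = 8.
G_1 = 8. HB_4(8) = 2·4. Bump = 10. G_2 = 9.
G_2 = 9. HB_5(9) = 5 + 4. Bump = 10. G_3 = 9.
G_3 = 9. HB_6(9) = 6 + 3. Bump = 10. G_4 = 9.
G_4 = 9. HB_7(9) = 7 + 2. Bump = 10. G_5 = 9.

0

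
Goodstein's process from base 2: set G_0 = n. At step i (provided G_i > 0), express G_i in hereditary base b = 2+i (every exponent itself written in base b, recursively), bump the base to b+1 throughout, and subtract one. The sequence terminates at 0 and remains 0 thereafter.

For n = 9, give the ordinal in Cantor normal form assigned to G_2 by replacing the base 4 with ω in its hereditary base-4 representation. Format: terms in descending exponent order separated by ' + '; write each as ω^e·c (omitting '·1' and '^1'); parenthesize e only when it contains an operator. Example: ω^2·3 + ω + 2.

ω^ω·3 + ω^3·3 + ω^2·3 + ω·3 + 3

(0) 9|_2 = 2^(2 + 1) + 1 ↦ 3^(3 + 1) + 1|_3 = 82 ⇒ 81
(1) 81|_3 = 3^(3 + 1) ↦ 4^(4 + 1)|_4 = 1024 ⇒ 1023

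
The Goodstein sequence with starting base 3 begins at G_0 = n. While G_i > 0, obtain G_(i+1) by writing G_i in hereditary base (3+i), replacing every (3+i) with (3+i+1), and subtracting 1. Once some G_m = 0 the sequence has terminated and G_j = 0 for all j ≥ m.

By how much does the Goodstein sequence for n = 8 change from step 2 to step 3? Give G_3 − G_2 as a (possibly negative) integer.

step 0: 8 = 2·3 + 2; sub 4 for 3: 2·4 + 2; = 10; G_1 = 10−1 = 9
step 1: 9 = 2·4 + 1; sub 5 for 4: 2·5 + 1; = 11; G_2 = 11−1 = 10
step 2: 10 = 2·5; sub 6 for 5: 2·6; = 12; G_3 = 12−1 = 11

1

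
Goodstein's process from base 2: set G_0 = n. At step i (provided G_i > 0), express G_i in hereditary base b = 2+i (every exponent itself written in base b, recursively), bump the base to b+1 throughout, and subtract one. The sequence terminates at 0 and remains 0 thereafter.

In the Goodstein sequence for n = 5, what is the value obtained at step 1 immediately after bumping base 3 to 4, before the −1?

256

G_0=5  [base 2] 2^2 + 1  →[2↦3]→  3^3 + 1 = 28  −1 ⇒ G_1=27
G_1=27  [base 3] 3^3  →[3↦4]→  4^4 = 256  −1 ⇒ G_2=255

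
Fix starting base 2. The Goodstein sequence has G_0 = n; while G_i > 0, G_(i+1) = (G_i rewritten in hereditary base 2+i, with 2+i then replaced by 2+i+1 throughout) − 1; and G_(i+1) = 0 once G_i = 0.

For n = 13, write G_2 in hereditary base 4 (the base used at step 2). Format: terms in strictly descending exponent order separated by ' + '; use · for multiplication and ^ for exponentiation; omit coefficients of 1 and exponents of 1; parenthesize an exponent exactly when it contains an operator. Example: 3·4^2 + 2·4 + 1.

G_0=13  [base 2] 2^(2 + 1) + 2^2 + 1  →[2↦3]→  3^(3 + 1) + 3^3 + 1 = 109  −1 ⇒ G_1=108
G_1=108  [base 3] 3^(3 + 1) + 3^3  →[3↦4]→  4^(4 + 1) + 4^4 = 1280  −1 ⇒ G_2=1279
G_2=1279  [base 4] 4^(4 + 1) + 3·4^3 + 3·4^2 + 3·4 + 3  →[4↦5]→  5^(5 + 1) + 3·5^3 + 3·5^2 + 3·5 + 3 = 16093  −1 ⇒ G_3=16092

4^(4 + 1) + 3·4^3 + 3·4^2 + 3·4 + 3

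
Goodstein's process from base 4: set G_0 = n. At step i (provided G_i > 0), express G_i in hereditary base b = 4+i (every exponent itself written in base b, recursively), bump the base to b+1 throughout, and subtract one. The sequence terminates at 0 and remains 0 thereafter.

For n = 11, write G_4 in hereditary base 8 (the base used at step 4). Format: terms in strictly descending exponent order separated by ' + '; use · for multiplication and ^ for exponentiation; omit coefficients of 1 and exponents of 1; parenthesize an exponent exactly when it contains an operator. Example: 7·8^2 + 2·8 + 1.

i=0: 11 = 2·4 + 3 (b=4); 4→5: 2·5 + 3 = 13; 13−1 = 12
i=1: 12 = 2·5 + 2 (b=5); 5→6: 2·6 + 2 = 14; 14−1 = 13
i=2: 13 = 2·6 + 1 (b=6); 6→7: 2·7 + 1 = 15; 15−1 = 14
i=3: 14 = 2·7 (b=7); 7→8: 2·8 = 16; 16−1 = 15
i=4: 15 = 8 + 7 (b=8); 8→9: 9 + 7 = 16; 16−1 = 15

8 + 7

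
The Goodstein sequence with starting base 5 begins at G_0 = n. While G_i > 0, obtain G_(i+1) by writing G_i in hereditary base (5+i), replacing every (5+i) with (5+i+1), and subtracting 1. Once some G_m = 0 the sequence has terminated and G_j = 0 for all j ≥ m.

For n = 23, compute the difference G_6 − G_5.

i=0: 23 = 4·5 + 3 (b=5); 5→6: 4·6 + 3 = 27; 27−1 = 26
i=1: 26 = 4·6 + 2 (b=6); 6→7: 4·7 + 2 = 30; 30−1 = 29
i=2: 29 = 4·7 + 1 (b=7); 7→8: 4·8 + 1 = 33; 33−1 = 32
i=3: 32 = 4·8 (b=8); 8→9: 4·9 = 36; 36−1 = 35
i=4: 35 = 3·9 + 8 (b=9); 9→10: 3·10 + 8 = 38; 38−1 = 37
i=5: 37 = 3·10 + 7 (b=10); 10→11: 3·11 + 7 = 40; 40−1 = 39

2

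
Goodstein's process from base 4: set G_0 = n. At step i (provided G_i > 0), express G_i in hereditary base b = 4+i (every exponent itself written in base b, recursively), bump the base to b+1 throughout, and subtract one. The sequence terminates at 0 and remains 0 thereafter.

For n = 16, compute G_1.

24

step 0: 16 = 4^2; sub 5 for 4: 5^2; = 25; G_1 = 25−1 = 24
step 1: 24 = 4·5 + 4; sub 6 for 5: 4·6 + 4; = 28; G_2 = 28−1 = 27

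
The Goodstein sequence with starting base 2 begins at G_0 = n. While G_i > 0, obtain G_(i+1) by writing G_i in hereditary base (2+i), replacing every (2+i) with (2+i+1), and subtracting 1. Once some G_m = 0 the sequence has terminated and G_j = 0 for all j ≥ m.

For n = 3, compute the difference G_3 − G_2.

-1

base 2: 3 = 2 + 1; at 3: 3 + 1 = 4; next = 3
base 3: 3 = 3; at 4: 4 = 4; next = 3
base 4: 3 = 3; at 5: 3 = 3; next = 2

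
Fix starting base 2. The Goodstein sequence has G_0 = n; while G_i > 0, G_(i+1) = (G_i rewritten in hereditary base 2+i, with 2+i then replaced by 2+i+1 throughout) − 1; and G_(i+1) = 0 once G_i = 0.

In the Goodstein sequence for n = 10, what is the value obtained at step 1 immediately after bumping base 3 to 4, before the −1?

base 2: 10 = 2^(2 + 1) + 2; at 3: 3^(3 + 1) + 3 = 84; next = 83
base 3: 83 = 3^(3 + 1) + 2; at 4: 4^(4 + 1) + 2 = 1026; next = 1025

1026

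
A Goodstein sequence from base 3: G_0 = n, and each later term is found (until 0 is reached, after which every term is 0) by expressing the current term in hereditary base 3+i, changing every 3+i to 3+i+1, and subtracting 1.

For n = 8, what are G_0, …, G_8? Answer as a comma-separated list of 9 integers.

G_0=8  [base 3] 2·3 + 2  →[3↦4]→  2·4 + 2 = 10  −1 ⇒ G_1=9
G_1=9  [base 4] 2·4 + 1  →[4↦5]→  2·5 + 1 = 11  −1 ⇒ G_2=10
G_2=10  [base 5] 2·5  →[5↦6]→  2·6 = 12  −1 ⇒ G_3=11
G_3=11  [base 6] 6 + 5  →[6↦7]→  7 + 5 = 12  −1 ⇒ G_4=11
G_4=11  [base 7] 7 + 4  →[7↦8]→  8 + 4 = 12  −1 ⇒ G_5=11
G_5=11  [base 8] 8 + 3  →[8↦9]→  9 + 3 = 12  −1 ⇒ G_6=11
G_6=11  [base 9] 9 + 2  →[9↦10]→  10 + 2 = 12  −1 ⇒ G_7=11
G_7=11  [base 10] 10 + 1  →[10↦11]→  11 + 1 = 12  −1 ⇒ G_8=11

8, 9, 10, 11, 11, 11, 11, 11, 11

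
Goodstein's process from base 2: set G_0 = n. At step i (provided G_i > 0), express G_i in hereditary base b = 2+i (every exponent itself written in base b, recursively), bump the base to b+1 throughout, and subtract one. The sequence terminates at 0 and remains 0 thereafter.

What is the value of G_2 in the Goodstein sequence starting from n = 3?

3 —HB2→ 2 + 1 —bump→ 3 + 1 = 4 —(−1)→ 3
3 —HB3→ 3 —bump→ 4 = 4 —(−1)→ 3
3 —HB4→ 3 —bump→ 3 = 3 —(−1)→ 2

3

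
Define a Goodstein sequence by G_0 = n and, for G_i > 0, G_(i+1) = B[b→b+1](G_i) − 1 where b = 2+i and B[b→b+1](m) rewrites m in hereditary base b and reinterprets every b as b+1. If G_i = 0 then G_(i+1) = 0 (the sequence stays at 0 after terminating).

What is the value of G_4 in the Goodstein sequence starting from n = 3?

[0] 3 ≡ 2 + 1 (base 2). Lift 3: 4. −1: 3.
[1] 3 ≡ 3 (base 3). Lift 4: 4. −1: 3.
[2] 3 ≡ 3 (base 4). Lift 5: 3. −1: 2.
[3] 2 ≡ 2 (base 5). Lift 6: 2. −1: 1.
[4] 1 ≡ 1 (base 6). Lift 7: 1. −1: 0.

1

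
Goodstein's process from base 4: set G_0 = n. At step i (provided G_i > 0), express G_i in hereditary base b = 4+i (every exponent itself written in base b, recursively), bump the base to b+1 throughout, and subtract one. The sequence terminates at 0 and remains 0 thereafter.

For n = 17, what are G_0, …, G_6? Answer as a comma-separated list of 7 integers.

17, 25, 35, 39, 43, 47, 51

(0) 17|_4 = 4^2 + 1 ↦ 5^2 + 1|_5 = 26 ⇒ 25
(1) 25|_5 = 5^2 ↦ 6^2|_6 = 36 ⇒ 35
(2) 35|_6 = 5·6 + 5 ↦ 5·7 + 5|_7 = 40 ⇒ 39
(3) 39|_7 = 5·7 + 4 ↦ 5·8 + 4|_8 = 44 ⇒ 43
(4) 43|_8 = 5·8 + 3 ↦ 5·9 + 3|_9 = 48 ⇒ 47
(5) 47|_9 = 5·9 + 2 ↦ 5·10 + 2|_10 = 52 ⇒ 51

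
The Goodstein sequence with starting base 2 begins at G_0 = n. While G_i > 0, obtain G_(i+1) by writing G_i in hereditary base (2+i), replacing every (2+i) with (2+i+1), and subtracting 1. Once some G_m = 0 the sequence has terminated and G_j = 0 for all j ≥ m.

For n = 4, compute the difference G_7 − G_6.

34

4 —HB2→ 2^2 —bump→ 3^3 = 27 —(−1)→ 26
26 —HB3→ 2·3^2 + 2·3 + 2 —bump→ 2·4^2 + 2·4 + 2 = 42 —(−1)→ 41
41 —HB4→ 2·4^2 + 2·4 + 1 —bump→ 2·5^2 + 2·5 + 1 = 61 —(−1)→ 60
60 —HB5→ 2·5^2 + 2·5 —bump→ 2·6^2 + 2·6 = 84 —(−1)→ 83
83 —HB6→ 2·6^2 + 6 + 5 —bump→ 2·7^2 + 7 + 5 = 110 —(−1)→ 109
109 —HB7→ 2·7^2 + 7 + 4 —bump→ 2·8^2 + 8 + 4 = 140 —(−1)→ 139
139 —HB8→ 2·8^2 + 8 + 3 —bump→ 2·9^2 + 9 + 3 = 174 —(−1)→ 173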